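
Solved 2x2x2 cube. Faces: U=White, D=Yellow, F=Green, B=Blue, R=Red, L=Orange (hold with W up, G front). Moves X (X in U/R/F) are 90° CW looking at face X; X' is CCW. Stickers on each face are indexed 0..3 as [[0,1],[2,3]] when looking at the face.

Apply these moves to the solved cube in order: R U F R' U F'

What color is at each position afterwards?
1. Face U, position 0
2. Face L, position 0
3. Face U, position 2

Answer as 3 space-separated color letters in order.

Answer: O G B

Derivation:
After move 1 (R): R=RRRR U=WGWG F=GYGY D=YBYB B=WBWB
After move 2 (U): U=WWGG F=RRGY R=WBRR B=OOWB L=GYOO
After move 3 (F): F=GRYR U=WWOY R=GBGR D=RWYB L=GYOB
After move 4 (R'): R=BRGG U=WWOO F=GWYY D=RRYR B=BOWB
After move 5 (U): U=OWOW F=BRYY R=BOGG B=GYWB L=GWOB
After move 6 (F'): F=RYBY U=OWBG R=RORG D=WBYR L=GWOO
Query 1: U[0] = O
Query 2: L[0] = G
Query 3: U[2] = B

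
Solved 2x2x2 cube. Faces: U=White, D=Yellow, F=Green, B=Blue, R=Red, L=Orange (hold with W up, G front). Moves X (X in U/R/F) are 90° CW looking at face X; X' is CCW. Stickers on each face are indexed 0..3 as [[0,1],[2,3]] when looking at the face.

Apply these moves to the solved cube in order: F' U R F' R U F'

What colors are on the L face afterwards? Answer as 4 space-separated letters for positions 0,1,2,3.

After move 1 (F'): F=GGGG U=WWRR R=YRYR D=OOYY L=OWOW
After move 2 (U): U=RWRW F=YRGG R=BBYR B=OWBB L=GGOW
After move 3 (R): R=YBRB U=RRRG F=YOGY D=OBYO B=WWWB
After move 4 (F'): F=OYYG U=RRYR R=BBOB D=GWYO L=GGOR
After move 5 (R): R=OBBB U=RYYG F=OWYO D=GWYW B=RWRB
After move 6 (U): U=YRGY F=OBYO R=RWBB B=GGRB L=OWOR
After move 7 (F'): F=BOOY U=YRRB R=WWGB D=WRYW L=OYOG
Query: L face = OYOG

Answer: O Y O G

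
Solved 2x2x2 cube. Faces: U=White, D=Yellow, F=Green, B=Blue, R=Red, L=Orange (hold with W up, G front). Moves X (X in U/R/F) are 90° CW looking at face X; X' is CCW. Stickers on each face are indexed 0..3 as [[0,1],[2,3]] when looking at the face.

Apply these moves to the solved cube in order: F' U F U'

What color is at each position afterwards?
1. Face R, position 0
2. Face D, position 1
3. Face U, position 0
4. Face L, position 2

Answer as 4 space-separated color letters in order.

Answer: G B W O

Derivation:
After move 1 (F'): F=GGGG U=WWRR R=YRYR D=OOYY L=OWOW
After move 2 (U): U=RWRW F=YRGG R=BBYR B=OWBB L=GGOW
After move 3 (F): F=GYGR U=RWWG R=RBWR D=YBYY L=GOOO
After move 4 (U'): U=WGRW F=GOGR R=GYWR B=RBBB L=OWOO
Query 1: R[0] = G
Query 2: D[1] = B
Query 3: U[0] = W
Query 4: L[2] = O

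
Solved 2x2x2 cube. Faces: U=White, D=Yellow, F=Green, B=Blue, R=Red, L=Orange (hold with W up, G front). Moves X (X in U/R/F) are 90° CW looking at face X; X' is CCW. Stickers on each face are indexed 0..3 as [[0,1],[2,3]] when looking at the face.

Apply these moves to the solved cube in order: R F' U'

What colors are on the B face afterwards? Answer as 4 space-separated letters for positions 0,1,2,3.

Answer: B R W B

Derivation:
After move 1 (R): R=RRRR U=WGWG F=GYGY D=YBYB B=WBWB
After move 2 (F'): F=YYGG U=WGRR R=BRYR D=OOYB L=OGOW
After move 3 (U'): U=GRWR F=OGGG R=YYYR B=BRWB L=WBOW
Query: B face = BRWB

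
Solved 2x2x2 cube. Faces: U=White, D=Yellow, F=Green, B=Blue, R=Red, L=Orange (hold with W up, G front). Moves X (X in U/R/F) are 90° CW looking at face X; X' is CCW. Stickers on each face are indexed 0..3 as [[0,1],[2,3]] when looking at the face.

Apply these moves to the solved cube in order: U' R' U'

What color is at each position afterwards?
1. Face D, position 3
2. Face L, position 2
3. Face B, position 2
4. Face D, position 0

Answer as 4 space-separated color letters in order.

After move 1 (U'): U=WWWW F=OOGG R=GGRR B=RRBB L=BBOO
After move 2 (R'): R=GRGR U=WBWR F=OWGW D=YOYG B=YRYB
After move 3 (U'): U=BRWW F=BBGW R=OWGR B=GRYB L=YROO
Query 1: D[3] = G
Query 2: L[2] = O
Query 3: B[2] = Y
Query 4: D[0] = Y

Answer: G O Y Y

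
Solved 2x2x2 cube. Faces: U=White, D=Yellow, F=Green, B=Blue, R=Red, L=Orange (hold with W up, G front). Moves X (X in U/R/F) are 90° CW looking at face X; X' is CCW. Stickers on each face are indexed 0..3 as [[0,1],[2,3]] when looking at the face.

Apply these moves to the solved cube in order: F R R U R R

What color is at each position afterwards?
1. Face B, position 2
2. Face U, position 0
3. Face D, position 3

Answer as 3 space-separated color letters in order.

Answer: W O R

Derivation:
After move 1 (F): F=GGGG U=WWOO R=WRWR D=RRYY L=OYOY
After move 2 (R): R=WWRR U=WGOG F=GRGY D=RBYB B=OBWB
After move 3 (R): R=RWRW U=WROY F=GBGB D=RWYO B=GBGB
After move 4 (U): U=OWYR F=RWGB R=GBRW B=OYGB L=GBOY
After move 5 (R): R=RGWB U=OWYB F=RWGO D=RGYO B=RYWB
After move 6 (R): R=WRBG U=OWYO F=RGGO D=RWYR B=BYWB
Query 1: B[2] = W
Query 2: U[0] = O
Query 3: D[3] = R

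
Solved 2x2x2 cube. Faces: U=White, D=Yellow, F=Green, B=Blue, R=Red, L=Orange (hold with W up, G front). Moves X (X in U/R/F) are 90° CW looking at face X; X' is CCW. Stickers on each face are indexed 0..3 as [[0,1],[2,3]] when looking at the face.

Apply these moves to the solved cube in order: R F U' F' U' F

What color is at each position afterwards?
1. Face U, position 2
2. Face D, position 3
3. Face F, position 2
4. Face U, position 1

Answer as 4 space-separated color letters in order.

Answer: W B Y G

Derivation:
After move 1 (R): R=RRRR U=WGWG F=GYGY D=YBYB B=WBWB
After move 2 (F): F=GGYY U=WGOO R=WRGR D=RRYB L=OYOB
After move 3 (U'): U=GOWO F=OYYY R=GGGR B=WRWB L=WBOB
After move 4 (F'): F=YYOY U=GOGG R=RGRR D=BBYB L=WOOW
After move 5 (U'): U=OGGG F=WOOY R=YYRR B=RGWB L=WROW
After move 6 (F): F=OWYO U=OGWR R=GYGR D=RYYB L=WBOB
Query 1: U[2] = W
Query 2: D[3] = B
Query 3: F[2] = Y
Query 4: U[1] = G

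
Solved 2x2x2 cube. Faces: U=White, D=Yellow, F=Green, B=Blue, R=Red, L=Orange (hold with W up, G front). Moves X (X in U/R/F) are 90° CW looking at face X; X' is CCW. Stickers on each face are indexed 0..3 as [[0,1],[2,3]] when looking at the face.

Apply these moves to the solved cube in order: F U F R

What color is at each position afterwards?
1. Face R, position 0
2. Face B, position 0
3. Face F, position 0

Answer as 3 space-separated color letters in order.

After move 1 (F): F=GGGG U=WWOO R=WRWR D=RRYY L=OYOY
After move 2 (U): U=OWOW F=WRGG R=BBWR B=OYBB L=GGOY
After move 3 (F): F=GWGR U=OWYG R=OBWR D=WBYY L=GROR
After move 4 (R): R=WORB U=OWYR F=GBGY D=WBYO B=GYWB
Query 1: R[0] = W
Query 2: B[0] = G
Query 3: F[0] = G

Answer: W G G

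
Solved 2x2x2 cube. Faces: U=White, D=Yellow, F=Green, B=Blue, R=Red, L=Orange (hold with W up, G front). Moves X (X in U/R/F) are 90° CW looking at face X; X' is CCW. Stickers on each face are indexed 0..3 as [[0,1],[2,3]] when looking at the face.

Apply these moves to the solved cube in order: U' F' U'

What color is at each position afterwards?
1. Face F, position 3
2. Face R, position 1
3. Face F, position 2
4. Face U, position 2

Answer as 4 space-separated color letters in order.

Answer: G G O W

Derivation:
After move 1 (U'): U=WWWW F=OOGG R=GGRR B=RRBB L=BBOO
After move 2 (F'): F=OGOG U=WWGR R=YGYR D=BOYY L=BWOW
After move 3 (U'): U=WRWG F=BWOG R=OGYR B=YGBB L=RROW
Query 1: F[3] = G
Query 2: R[1] = G
Query 3: F[2] = O
Query 4: U[2] = W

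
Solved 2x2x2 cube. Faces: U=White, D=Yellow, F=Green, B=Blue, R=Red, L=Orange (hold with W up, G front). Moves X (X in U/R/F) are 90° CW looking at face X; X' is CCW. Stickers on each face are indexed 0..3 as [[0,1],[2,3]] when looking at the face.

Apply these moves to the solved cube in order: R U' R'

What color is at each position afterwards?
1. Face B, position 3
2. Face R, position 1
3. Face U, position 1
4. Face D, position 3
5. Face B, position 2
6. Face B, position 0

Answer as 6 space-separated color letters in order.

Answer: B R W Y B B

Derivation:
After move 1 (R): R=RRRR U=WGWG F=GYGY D=YBYB B=WBWB
After move 2 (U'): U=GGWW F=OOGY R=GYRR B=RRWB L=WBOO
After move 3 (R'): R=YRGR U=GWWR F=OGGW D=YOYY B=BRBB
Query 1: B[3] = B
Query 2: R[1] = R
Query 3: U[1] = W
Query 4: D[3] = Y
Query 5: B[2] = B
Query 6: B[0] = B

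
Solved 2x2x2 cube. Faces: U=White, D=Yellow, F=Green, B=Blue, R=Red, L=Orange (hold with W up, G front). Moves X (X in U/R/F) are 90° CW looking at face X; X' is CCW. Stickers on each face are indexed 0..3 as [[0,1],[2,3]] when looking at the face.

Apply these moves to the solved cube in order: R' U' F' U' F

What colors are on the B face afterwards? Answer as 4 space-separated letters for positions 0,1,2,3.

After move 1 (R'): R=RRRR U=WBWB F=GWGW D=YGYG B=YBYB
After move 2 (U'): U=BBWW F=OOGW R=GWRR B=RRYB L=YBOO
After move 3 (F'): F=OWOG U=BBGR R=GWYR D=BOYG L=YWOW
After move 4 (U'): U=BRBG F=YWOG R=OWYR B=GWYB L=RROW
After move 5 (F): F=OYGW U=BRWR R=BWGR D=YOYG L=RBOO
Query: B face = GWYB

Answer: G W Y B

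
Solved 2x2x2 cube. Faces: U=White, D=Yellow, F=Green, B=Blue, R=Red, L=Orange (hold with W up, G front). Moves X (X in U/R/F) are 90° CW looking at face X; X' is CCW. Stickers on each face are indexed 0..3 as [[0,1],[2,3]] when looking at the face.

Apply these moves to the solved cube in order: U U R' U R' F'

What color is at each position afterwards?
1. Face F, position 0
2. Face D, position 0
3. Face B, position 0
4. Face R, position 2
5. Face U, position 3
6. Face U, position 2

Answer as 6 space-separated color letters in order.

After move 1 (U): U=WWWW F=RRGG R=BBRR B=OOBB L=GGOO
After move 2 (U): U=WWWW F=BBGG R=OORR B=GGBB L=RROO
After move 3 (R'): R=OROR U=WBWG F=BWGW D=YBYG B=YGYB
After move 4 (U): U=WWGB F=ORGW R=YGOR B=RRYB L=BWOO
After move 5 (R'): R=GRYO U=WYGR F=OWGB D=YRYW B=GRBB
After move 6 (F'): F=WBOG U=WYGY R=RRYO D=WOYW L=BROG
Query 1: F[0] = W
Query 2: D[0] = W
Query 3: B[0] = G
Query 4: R[2] = Y
Query 5: U[3] = Y
Query 6: U[2] = G

Answer: W W G Y Y G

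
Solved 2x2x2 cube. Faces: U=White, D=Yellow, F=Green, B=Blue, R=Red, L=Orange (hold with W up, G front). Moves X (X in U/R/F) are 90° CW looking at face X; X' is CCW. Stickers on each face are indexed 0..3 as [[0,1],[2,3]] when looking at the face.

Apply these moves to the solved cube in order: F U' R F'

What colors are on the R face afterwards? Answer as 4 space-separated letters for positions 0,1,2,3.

Answer: B G R G

Derivation:
After move 1 (F): F=GGGG U=WWOO R=WRWR D=RRYY L=OYOY
After move 2 (U'): U=WOWO F=OYGG R=GGWR B=WRBB L=BBOY
After move 3 (R): R=WGRG U=WYWG F=ORGY D=RBYW B=OROB
After move 4 (F'): F=RYOG U=WYWR R=BGRG D=BYYW L=BGOW
Query: R face = BGRG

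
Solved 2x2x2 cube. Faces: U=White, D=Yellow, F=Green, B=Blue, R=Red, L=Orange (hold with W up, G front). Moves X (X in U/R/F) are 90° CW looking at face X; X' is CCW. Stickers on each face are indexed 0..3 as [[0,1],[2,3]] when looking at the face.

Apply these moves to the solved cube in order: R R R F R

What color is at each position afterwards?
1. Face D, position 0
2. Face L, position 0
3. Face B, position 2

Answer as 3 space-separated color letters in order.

After move 1 (R): R=RRRR U=WGWG F=GYGY D=YBYB B=WBWB
After move 2 (R): R=RRRR U=WYWY F=GBGB D=YWYW B=GBGB
After move 3 (R): R=RRRR U=WBWB F=GWGW D=YGYG B=YBYB
After move 4 (F): F=GGWW U=WBOO R=WRBR D=RRYG L=OYOG
After move 5 (R): R=BWRR U=WGOW F=GRWG D=RYYY B=OBBB
Query 1: D[0] = R
Query 2: L[0] = O
Query 3: B[2] = B

Answer: R O B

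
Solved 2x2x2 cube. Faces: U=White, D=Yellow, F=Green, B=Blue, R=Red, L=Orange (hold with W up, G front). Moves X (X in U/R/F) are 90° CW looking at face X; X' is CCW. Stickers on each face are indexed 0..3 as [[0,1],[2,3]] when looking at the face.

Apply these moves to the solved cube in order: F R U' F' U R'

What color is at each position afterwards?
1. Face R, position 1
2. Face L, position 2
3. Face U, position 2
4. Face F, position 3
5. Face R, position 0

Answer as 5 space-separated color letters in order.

Answer: R O R G W

Derivation:
After move 1 (F): F=GGGG U=WWOO R=WRWR D=RRYY L=OYOY
After move 2 (R): R=WWRR U=WGOG F=GRGY D=RBYB B=OBWB
After move 3 (U'): U=GGWO F=OYGY R=GRRR B=WWWB L=OBOY
After move 4 (F'): F=YYOG U=GGGR R=BRRR D=BYYB L=OOOW
After move 5 (U): U=GGRG F=BROG R=WWRR B=OOWB L=YYOW
After move 6 (R'): R=WRWR U=GWRO F=BGOG D=BRYG B=BOYB
Query 1: R[1] = R
Query 2: L[2] = O
Query 3: U[2] = R
Query 4: F[3] = G
Query 5: R[0] = W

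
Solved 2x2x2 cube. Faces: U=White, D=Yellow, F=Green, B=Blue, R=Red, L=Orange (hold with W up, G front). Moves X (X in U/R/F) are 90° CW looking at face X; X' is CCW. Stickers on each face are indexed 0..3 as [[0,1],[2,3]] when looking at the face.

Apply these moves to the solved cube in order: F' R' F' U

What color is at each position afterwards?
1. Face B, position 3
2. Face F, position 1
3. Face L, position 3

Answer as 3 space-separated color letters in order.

After move 1 (F'): F=GGGG U=WWRR R=YRYR D=OOYY L=OWOW
After move 2 (R'): R=RRYY U=WBRB F=GWGR D=OGYG B=YBOB
After move 3 (F'): F=WRGG U=WBRY R=GROY D=WWYG L=OBOR
After move 4 (U): U=RWYB F=GRGG R=YBOY B=OBOB L=WROR
Query 1: B[3] = B
Query 2: F[1] = R
Query 3: L[3] = R

Answer: B R R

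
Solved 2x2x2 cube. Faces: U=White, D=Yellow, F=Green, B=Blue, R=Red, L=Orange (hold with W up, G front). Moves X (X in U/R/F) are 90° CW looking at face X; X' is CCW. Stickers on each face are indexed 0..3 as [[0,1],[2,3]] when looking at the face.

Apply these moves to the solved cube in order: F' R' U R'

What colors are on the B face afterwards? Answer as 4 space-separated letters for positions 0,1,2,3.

After move 1 (F'): F=GGGG U=WWRR R=YRYR D=OOYY L=OWOW
After move 2 (R'): R=RRYY U=WBRB F=GWGR D=OGYG B=YBOB
After move 3 (U): U=RWBB F=RRGR R=YBYY B=OWOB L=GWOW
After move 4 (R'): R=BYYY U=ROBO F=RWGB D=ORYR B=GWGB
Query: B face = GWGB

Answer: G W G B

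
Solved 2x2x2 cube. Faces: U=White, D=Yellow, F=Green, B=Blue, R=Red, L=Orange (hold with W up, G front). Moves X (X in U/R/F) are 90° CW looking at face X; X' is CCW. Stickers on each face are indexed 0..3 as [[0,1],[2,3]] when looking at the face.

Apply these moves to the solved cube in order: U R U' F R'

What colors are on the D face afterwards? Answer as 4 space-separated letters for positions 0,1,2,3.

After move 1 (U): U=WWWW F=RRGG R=BBRR B=OOBB L=GGOO
After move 2 (R): R=RBRB U=WRWG F=RYGY D=YBYO B=WOWB
After move 3 (U'): U=RGWW F=GGGY R=RYRB B=RBWB L=WOOO
After move 4 (F): F=GGYG U=RGOO R=WYWB D=RRYO L=WYOB
After move 5 (R'): R=YBWW U=RWOR F=GGYO D=RGYG B=OBRB
Query: D face = RGYG

Answer: R G Y G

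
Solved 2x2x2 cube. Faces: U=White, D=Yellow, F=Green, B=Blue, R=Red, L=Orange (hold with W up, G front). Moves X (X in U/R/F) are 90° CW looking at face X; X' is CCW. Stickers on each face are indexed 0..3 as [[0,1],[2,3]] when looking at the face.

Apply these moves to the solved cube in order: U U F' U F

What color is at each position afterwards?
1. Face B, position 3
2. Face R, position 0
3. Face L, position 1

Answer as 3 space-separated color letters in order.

Answer: B R R

Derivation:
After move 1 (U): U=WWWW F=RRGG R=BBRR B=OOBB L=GGOO
After move 2 (U): U=WWWW F=BBGG R=OORR B=GGBB L=RROO
After move 3 (F'): F=BGBG U=WWOR R=YOYR D=ROYY L=RWOW
After move 4 (U): U=OWRW F=YOBG R=GGYR B=RWBB L=BGOW
After move 5 (F): F=BYGO U=OWWG R=RGWR D=YGYY L=BROO
Query 1: B[3] = B
Query 2: R[0] = R
Query 3: L[1] = R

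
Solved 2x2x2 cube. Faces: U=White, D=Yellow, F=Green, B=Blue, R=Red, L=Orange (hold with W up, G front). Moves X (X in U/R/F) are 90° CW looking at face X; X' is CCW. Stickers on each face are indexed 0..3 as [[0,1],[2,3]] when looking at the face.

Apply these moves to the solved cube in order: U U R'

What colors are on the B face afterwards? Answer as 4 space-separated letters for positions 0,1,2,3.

Answer: Y G Y B

Derivation:
After move 1 (U): U=WWWW F=RRGG R=BBRR B=OOBB L=GGOO
After move 2 (U): U=WWWW F=BBGG R=OORR B=GGBB L=RROO
After move 3 (R'): R=OROR U=WBWG F=BWGW D=YBYG B=YGYB
Query: B face = YGYB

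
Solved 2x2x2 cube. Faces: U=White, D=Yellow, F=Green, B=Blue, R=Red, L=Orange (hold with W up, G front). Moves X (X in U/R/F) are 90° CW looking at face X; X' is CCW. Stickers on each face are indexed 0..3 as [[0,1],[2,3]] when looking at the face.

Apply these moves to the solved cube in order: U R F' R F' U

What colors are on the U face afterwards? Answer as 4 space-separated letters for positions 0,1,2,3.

Answer: Y W B Y

Derivation:
After move 1 (U): U=WWWW F=RRGG R=BBRR B=OOBB L=GGOO
After move 2 (R): R=RBRB U=WRWG F=RYGY D=YBYO B=WOWB
After move 3 (F'): F=YYRG U=WRRR R=BBYB D=GOYO L=GGOW
After move 4 (R): R=YBBB U=WYRG F=YORO D=GWYW B=RORB
After move 5 (F'): F=OOYR U=WYYB R=WBGB D=GWYW L=GGOR
After move 6 (U): U=YWBY F=WBYR R=ROGB B=GGRB L=OOOR
Query: U face = YWBY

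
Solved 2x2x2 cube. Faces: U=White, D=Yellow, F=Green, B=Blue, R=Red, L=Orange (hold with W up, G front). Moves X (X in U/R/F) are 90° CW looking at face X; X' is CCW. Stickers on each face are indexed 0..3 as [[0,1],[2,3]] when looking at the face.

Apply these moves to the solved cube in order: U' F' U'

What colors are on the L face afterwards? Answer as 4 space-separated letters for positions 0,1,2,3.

After move 1 (U'): U=WWWW F=OOGG R=GGRR B=RRBB L=BBOO
After move 2 (F'): F=OGOG U=WWGR R=YGYR D=BOYY L=BWOW
After move 3 (U'): U=WRWG F=BWOG R=OGYR B=YGBB L=RROW
Query: L face = RROW

Answer: R R O W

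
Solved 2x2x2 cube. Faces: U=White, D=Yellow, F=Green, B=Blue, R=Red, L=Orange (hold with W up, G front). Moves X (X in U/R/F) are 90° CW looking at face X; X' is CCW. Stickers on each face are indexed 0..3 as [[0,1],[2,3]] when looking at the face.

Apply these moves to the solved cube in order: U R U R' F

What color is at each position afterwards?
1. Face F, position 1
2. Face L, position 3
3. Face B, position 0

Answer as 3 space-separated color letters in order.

Answer: R B O

Derivation:
After move 1 (U): U=WWWW F=RRGG R=BBRR B=OOBB L=GGOO
After move 2 (R): R=RBRB U=WRWG F=RYGY D=YBYO B=WOWB
After move 3 (U): U=WWGR F=RBGY R=WORB B=GGWB L=RYOO
After move 4 (R'): R=OBWR U=WWGG F=RWGR D=YBYY B=OGBB
After move 5 (F): F=GRRW U=WWOY R=GBGR D=WOYY L=RYOB
Query 1: F[1] = R
Query 2: L[3] = B
Query 3: B[0] = O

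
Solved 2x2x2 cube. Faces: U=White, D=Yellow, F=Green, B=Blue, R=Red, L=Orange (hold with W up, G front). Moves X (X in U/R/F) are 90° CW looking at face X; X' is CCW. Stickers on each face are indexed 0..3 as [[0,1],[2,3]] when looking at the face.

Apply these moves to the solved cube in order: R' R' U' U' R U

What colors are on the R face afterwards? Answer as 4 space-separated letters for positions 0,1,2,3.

After move 1 (R'): R=RRRR U=WBWB F=GWGW D=YGYG B=YBYB
After move 2 (R'): R=RRRR U=WYWY F=GBGB D=YWYW B=GBGB
After move 3 (U'): U=YYWW F=OOGB R=GBRR B=RRGB L=GBOO
After move 4 (U'): U=YWYW F=GBGB R=OORR B=GBGB L=RROO
After move 5 (R): R=RORO U=YBYB F=GWGW D=YGYG B=WBWB
After move 6 (U): U=YYBB F=ROGW R=WBRO B=RRWB L=GWOO
Query: R face = WBRO

Answer: W B R O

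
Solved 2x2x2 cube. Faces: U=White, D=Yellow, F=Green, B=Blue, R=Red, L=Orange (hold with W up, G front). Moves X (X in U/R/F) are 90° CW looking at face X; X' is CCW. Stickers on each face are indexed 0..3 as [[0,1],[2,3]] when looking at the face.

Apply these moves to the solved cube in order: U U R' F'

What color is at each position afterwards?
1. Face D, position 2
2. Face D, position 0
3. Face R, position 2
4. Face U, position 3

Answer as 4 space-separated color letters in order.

After move 1 (U): U=WWWW F=RRGG R=BBRR B=OOBB L=GGOO
After move 2 (U): U=WWWW F=BBGG R=OORR B=GGBB L=RROO
After move 3 (R'): R=OROR U=WBWG F=BWGW D=YBYG B=YGYB
After move 4 (F'): F=WWBG U=WBOO R=BRYR D=ROYG L=RGOW
Query 1: D[2] = Y
Query 2: D[0] = R
Query 3: R[2] = Y
Query 4: U[3] = O

Answer: Y R Y O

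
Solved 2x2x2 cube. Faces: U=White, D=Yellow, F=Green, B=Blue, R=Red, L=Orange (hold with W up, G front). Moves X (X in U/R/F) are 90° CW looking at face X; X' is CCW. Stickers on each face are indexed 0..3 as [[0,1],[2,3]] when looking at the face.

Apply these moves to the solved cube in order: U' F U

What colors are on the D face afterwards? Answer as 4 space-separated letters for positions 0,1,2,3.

Answer: R G Y Y

Derivation:
After move 1 (U'): U=WWWW F=OOGG R=GGRR B=RRBB L=BBOO
After move 2 (F): F=GOGO U=WWOB R=WGWR D=RGYY L=BYOY
After move 3 (U): U=OWBW F=WGGO R=RRWR B=BYBB L=GOOY
Query: D face = RGYY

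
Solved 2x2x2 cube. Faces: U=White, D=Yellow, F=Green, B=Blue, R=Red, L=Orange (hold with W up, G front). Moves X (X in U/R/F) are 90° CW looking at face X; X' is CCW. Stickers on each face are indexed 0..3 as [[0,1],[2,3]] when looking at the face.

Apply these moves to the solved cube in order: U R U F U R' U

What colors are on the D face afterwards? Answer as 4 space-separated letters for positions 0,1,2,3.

Answer: R O Y B

Derivation:
After move 1 (U): U=WWWW F=RRGG R=BBRR B=OOBB L=GGOO
After move 2 (R): R=RBRB U=WRWG F=RYGY D=YBYO B=WOWB
After move 3 (U): U=WWGR F=RBGY R=WORB B=GGWB L=RYOO
After move 4 (F): F=GRYB U=WWOY R=GORB D=RWYO L=RYOB
After move 5 (U): U=OWYW F=GOYB R=GGRB B=RYWB L=GROB
After move 6 (R'): R=GBGR U=OWYR F=GWYW D=ROYB B=OYWB
After move 7 (U): U=YORW F=GBYW R=OYGR B=GRWB L=GWOB
Query: D face = ROYB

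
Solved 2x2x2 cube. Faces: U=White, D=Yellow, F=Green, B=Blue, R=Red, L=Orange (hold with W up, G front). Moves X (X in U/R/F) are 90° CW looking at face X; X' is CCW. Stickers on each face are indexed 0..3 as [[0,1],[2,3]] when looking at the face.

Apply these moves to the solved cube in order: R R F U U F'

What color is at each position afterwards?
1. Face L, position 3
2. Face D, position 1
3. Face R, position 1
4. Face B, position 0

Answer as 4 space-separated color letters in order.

Answer: Y W Y G

Derivation:
After move 1 (R): R=RRRR U=WGWG F=GYGY D=YBYB B=WBWB
After move 2 (R): R=RRRR U=WYWY F=GBGB D=YWYW B=GBGB
After move 3 (F): F=GGBB U=WYOO R=WRYR D=RRYW L=OYOW
After move 4 (U): U=OWOY F=WRBB R=GBYR B=OYGB L=GGOW
After move 5 (U): U=OOYW F=GBBB R=OYYR B=GGGB L=WROW
After move 6 (F'): F=BBGB U=OOOY R=RYRR D=RWYW L=WWOY
Query 1: L[3] = Y
Query 2: D[1] = W
Query 3: R[1] = Y
Query 4: B[0] = G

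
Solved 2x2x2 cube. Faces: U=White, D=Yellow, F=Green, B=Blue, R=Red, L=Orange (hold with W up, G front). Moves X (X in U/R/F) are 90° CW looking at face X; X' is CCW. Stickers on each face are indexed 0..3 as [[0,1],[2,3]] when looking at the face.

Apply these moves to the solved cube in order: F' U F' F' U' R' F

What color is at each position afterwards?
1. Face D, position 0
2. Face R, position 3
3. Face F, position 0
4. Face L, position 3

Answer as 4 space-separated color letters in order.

After move 1 (F'): F=GGGG U=WWRR R=YRYR D=OOYY L=OWOW
After move 2 (U): U=RWRW F=YRGG R=BBYR B=OWBB L=GGOW
After move 3 (F'): F=RGYG U=RWBY R=OBOR D=GWYY L=GWOR
After move 4 (F'): F=GGRY U=RWOO R=WBGR D=WRYY L=GYOB
After move 5 (U'): U=WORO F=GYRY R=GGGR B=WBBB L=OWOB
After move 6 (R'): R=GRGG U=WBRW F=GORO D=WYYY B=YBRB
After move 7 (F): F=RGOO U=WBBW R=RRWG D=GGYY L=OWOY
Query 1: D[0] = G
Query 2: R[3] = G
Query 3: F[0] = R
Query 4: L[3] = Y

Answer: G G R Y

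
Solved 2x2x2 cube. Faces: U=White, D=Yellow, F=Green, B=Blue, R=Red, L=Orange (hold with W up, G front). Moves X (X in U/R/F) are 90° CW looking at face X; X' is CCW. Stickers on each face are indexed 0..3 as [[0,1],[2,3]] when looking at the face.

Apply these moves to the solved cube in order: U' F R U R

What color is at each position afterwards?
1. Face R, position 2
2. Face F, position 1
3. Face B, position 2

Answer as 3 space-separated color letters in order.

After move 1 (U'): U=WWWW F=OOGG R=GGRR B=RRBB L=BBOO
After move 2 (F): F=GOGO U=WWOB R=WGWR D=RGYY L=BYOY
After move 3 (R): R=WWRG U=WOOO F=GGGY D=RBYR B=BRWB
After move 4 (U): U=OWOO F=WWGY R=BRRG B=BYWB L=GGOY
After move 5 (R): R=RBGR U=OWOY F=WBGR D=RWYB B=OYWB
Query 1: R[2] = G
Query 2: F[1] = B
Query 3: B[2] = W

Answer: G B W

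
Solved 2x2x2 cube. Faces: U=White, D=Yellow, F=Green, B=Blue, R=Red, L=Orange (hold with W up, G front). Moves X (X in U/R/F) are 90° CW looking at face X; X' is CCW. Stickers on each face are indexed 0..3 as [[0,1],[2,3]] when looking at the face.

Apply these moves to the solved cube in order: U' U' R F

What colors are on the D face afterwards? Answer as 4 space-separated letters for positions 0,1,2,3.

After move 1 (U'): U=WWWW F=OOGG R=GGRR B=RRBB L=BBOO
After move 2 (U'): U=WWWW F=BBGG R=OORR B=GGBB L=RROO
After move 3 (R): R=RORO U=WBWG F=BYGY D=YBYG B=WGWB
After move 4 (F): F=GBYY U=WBOR R=WOGO D=RRYG L=RYOB
Query: D face = RRYG

Answer: R R Y G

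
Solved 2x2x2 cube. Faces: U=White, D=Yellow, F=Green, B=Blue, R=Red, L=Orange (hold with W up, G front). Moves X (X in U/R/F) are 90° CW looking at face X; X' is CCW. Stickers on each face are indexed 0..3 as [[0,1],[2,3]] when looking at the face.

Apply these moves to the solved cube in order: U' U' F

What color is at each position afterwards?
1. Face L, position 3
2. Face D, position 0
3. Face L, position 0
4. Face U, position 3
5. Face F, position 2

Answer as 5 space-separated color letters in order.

After move 1 (U'): U=WWWW F=OOGG R=GGRR B=RRBB L=BBOO
After move 2 (U'): U=WWWW F=BBGG R=OORR B=GGBB L=RROO
After move 3 (F): F=GBGB U=WWOR R=WOWR D=ROYY L=RYOY
Query 1: L[3] = Y
Query 2: D[0] = R
Query 3: L[0] = R
Query 4: U[3] = R
Query 5: F[2] = G

Answer: Y R R R G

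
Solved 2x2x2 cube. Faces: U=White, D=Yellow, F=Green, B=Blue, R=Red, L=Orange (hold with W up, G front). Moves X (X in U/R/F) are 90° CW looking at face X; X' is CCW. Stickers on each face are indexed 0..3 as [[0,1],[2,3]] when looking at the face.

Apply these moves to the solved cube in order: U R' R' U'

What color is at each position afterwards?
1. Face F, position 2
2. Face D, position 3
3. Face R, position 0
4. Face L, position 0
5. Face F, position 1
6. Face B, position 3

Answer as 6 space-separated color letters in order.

Answer: G W R G G B

Derivation:
After move 1 (U): U=WWWW F=RRGG R=BBRR B=OOBB L=GGOO
After move 2 (R'): R=BRBR U=WBWO F=RWGW D=YRYG B=YOYB
After move 3 (R'): R=RRBB U=WYWY F=RBGO D=YWYW B=GORB
After move 4 (U'): U=YYWW F=GGGO R=RBBB B=RRRB L=GOOO
Query 1: F[2] = G
Query 2: D[3] = W
Query 3: R[0] = R
Query 4: L[0] = G
Query 5: F[1] = G
Query 6: B[3] = B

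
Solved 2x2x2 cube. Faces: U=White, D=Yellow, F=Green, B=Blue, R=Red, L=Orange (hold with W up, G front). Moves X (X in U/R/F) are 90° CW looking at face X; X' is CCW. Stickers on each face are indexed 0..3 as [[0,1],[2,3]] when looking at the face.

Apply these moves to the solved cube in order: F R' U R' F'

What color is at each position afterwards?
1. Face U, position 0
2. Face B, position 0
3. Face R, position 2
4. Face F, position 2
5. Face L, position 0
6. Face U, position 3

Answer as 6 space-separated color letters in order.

After move 1 (F): F=GGGG U=WWOO R=WRWR D=RRYY L=OYOY
After move 2 (R'): R=RRWW U=WBOB F=GWGO D=RGYG B=YBRB
After move 3 (U): U=OWBB F=RRGO R=YBWW B=OYRB L=GWOY
After move 4 (R'): R=BWYW U=ORBO F=RWGB D=RRYO B=GYGB
After move 5 (F'): F=WBRG U=ORBY R=RWRW D=WYYO L=GOOB
Query 1: U[0] = O
Query 2: B[0] = G
Query 3: R[2] = R
Query 4: F[2] = R
Query 5: L[0] = G
Query 6: U[3] = Y

Answer: O G R R G Y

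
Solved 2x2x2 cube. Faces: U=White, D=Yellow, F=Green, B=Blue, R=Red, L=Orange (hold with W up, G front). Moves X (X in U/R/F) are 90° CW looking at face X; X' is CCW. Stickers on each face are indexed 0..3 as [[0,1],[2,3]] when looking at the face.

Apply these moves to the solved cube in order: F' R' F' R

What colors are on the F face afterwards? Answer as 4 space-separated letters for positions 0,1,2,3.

Answer: W W G G

Derivation:
After move 1 (F'): F=GGGG U=WWRR R=YRYR D=OOYY L=OWOW
After move 2 (R'): R=RRYY U=WBRB F=GWGR D=OGYG B=YBOB
After move 3 (F'): F=WRGG U=WBRY R=GROY D=WWYG L=OBOR
After move 4 (R): R=OGYR U=WRRG F=WWGG D=WOYY B=YBBB
Query: F face = WWGG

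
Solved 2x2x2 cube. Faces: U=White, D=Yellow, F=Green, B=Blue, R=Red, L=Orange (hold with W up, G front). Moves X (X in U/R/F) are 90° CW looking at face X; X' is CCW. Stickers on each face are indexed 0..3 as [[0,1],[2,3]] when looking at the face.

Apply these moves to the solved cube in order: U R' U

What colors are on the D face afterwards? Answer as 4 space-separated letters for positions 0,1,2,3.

Answer: Y R Y G

Derivation:
After move 1 (U): U=WWWW F=RRGG R=BBRR B=OOBB L=GGOO
After move 2 (R'): R=BRBR U=WBWO F=RWGW D=YRYG B=YOYB
After move 3 (U): U=WWOB F=BRGW R=YOBR B=GGYB L=RWOO
Query: D face = YRYG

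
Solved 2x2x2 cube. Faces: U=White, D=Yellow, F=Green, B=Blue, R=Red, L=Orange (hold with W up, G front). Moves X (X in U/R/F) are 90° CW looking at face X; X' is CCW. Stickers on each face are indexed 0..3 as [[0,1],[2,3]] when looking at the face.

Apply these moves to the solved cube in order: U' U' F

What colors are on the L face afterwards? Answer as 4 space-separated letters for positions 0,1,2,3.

Answer: R Y O Y

Derivation:
After move 1 (U'): U=WWWW F=OOGG R=GGRR B=RRBB L=BBOO
After move 2 (U'): U=WWWW F=BBGG R=OORR B=GGBB L=RROO
After move 3 (F): F=GBGB U=WWOR R=WOWR D=ROYY L=RYOY
Query: L face = RYOY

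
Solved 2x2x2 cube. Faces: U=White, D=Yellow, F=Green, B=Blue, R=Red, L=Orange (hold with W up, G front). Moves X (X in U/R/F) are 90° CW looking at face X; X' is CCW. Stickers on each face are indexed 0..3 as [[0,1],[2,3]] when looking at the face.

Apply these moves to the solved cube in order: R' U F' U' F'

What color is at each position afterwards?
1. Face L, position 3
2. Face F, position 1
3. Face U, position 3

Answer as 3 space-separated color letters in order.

After move 1 (R'): R=RRRR U=WBWB F=GWGW D=YGYG B=YBYB
After move 2 (U): U=WWBB F=RRGW R=YBRR B=OOYB L=GWOO
After move 3 (F'): F=RWRG U=WWYR R=GBYR D=WOYG L=GBOB
After move 4 (U'): U=WRWY F=GBRG R=RWYR B=GBYB L=OOOB
After move 5 (F'): F=BGGR U=WRRY R=OWWR D=OBYG L=OYOW
Query 1: L[3] = W
Query 2: F[1] = G
Query 3: U[3] = Y

Answer: W G Y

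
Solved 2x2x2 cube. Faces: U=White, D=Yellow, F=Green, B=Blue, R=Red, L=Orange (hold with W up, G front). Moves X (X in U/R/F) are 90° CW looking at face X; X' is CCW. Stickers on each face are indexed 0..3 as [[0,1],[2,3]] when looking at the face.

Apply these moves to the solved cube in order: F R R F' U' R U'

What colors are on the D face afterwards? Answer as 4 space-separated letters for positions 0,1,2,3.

Answer: Y G Y W

Derivation:
After move 1 (F): F=GGGG U=WWOO R=WRWR D=RRYY L=OYOY
After move 2 (R): R=WWRR U=WGOG F=GRGY D=RBYB B=OBWB
After move 3 (R): R=RWRW U=WROY F=GBGB D=RWYO B=GBGB
After move 4 (F'): F=BBGG U=WRRR R=WWRW D=YYYO L=OYOO
After move 5 (U'): U=RRWR F=OYGG R=BBRW B=WWGB L=GBOO
After move 6 (R): R=RBWB U=RYWG F=OYGO D=YGYW B=RWRB
After move 7 (U'): U=YGRW F=GBGO R=OYWB B=RBRB L=RWOO
Query: D face = YGYW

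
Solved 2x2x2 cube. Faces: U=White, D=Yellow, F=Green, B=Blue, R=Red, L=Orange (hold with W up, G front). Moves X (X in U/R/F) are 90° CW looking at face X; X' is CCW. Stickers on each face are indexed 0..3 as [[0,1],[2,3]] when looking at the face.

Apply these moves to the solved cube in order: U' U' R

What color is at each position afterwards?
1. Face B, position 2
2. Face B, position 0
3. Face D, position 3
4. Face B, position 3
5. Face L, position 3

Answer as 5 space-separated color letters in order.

After move 1 (U'): U=WWWW F=OOGG R=GGRR B=RRBB L=BBOO
After move 2 (U'): U=WWWW F=BBGG R=OORR B=GGBB L=RROO
After move 3 (R): R=RORO U=WBWG F=BYGY D=YBYG B=WGWB
Query 1: B[2] = W
Query 2: B[0] = W
Query 3: D[3] = G
Query 4: B[3] = B
Query 5: L[3] = O

Answer: W W G B O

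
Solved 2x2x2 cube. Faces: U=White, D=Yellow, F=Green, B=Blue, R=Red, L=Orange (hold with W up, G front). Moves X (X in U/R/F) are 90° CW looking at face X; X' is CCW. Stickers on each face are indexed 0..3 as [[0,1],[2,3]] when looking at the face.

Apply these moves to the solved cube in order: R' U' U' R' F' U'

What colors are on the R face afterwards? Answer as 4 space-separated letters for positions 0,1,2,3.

Answer: W W Y R

Derivation:
After move 1 (R'): R=RRRR U=WBWB F=GWGW D=YGYG B=YBYB
After move 2 (U'): U=BBWW F=OOGW R=GWRR B=RRYB L=YBOO
After move 3 (U'): U=BWBW F=YBGW R=OORR B=GWYB L=RROO
After move 4 (R'): R=OROR U=BYBG F=YWGW D=YBYW B=GWGB
After move 5 (F'): F=WWYG U=BYOO R=BRYR D=ROYW L=RGOB
After move 6 (U'): U=YOBO F=RGYG R=WWYR B=BRGB L=GWOB
Query: R face = WWYR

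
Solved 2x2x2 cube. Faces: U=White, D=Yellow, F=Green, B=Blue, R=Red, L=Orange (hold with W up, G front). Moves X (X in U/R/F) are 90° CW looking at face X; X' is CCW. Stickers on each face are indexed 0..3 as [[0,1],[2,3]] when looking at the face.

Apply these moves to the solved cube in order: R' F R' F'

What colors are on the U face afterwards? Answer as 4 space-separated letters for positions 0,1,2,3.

Answer: W Y R W

Derivation:
After move 1 (R'): R=RRRR U=WBWB F=GWGW D=YGYG B=YBYB
After move 2 (F): F=GGWW U=WBOO R=WRBR D=RRYG L=OYOG
After move 3 (R'): R=RRWB U=WYOY F=GBWO D=RGYW B=GBRB
After move 4 (F'): F=BOGW U=WYRW R=GRRB D=YGYW L=OYOO
Query: U face = WYRW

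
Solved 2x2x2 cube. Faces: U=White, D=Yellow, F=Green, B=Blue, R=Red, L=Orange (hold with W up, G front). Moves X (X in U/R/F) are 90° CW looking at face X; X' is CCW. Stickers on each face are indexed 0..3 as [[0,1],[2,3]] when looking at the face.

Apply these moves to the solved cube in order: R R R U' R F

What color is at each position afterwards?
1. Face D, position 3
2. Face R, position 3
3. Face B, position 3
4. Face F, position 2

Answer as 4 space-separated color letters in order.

After move 1 (R): R=RRRR U=WGWG F=GYGY D=YBYB B=WBWB
After move 2 (R): R=RRRR U=WYWY F=GBGB D=YWYW B=GBGB
After move 3 (R): R=RRRR U=WBWB F=GWGW D=YGYG B=YBYB
After move 4 (U'): U=BBWW F=OOGW R=GWRR B=RRYB L=YBOO
After move 5 (R): R=RGRW U=BOWW F=OGGG D=YYYR B=WRBB
After move 6 (F): F=GOGG U=BOOB R=WGWW D=RRYR L=YYOY
Query 1: D[3] = R
Query 2: R[3] = W
Query 3: B[3] = B
Query 4: F[2] = G

Answer: R W B G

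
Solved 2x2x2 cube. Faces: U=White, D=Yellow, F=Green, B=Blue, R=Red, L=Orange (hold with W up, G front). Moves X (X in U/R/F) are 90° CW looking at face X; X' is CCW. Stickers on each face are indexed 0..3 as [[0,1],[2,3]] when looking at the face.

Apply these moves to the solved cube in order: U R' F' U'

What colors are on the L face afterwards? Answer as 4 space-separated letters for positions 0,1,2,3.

After move 1 (U): U=WWWW F=RRGG R=BBRR B=OOBB L=GGOO
After move 2 (R'): R=BRBR U=WBWO F=RWGW D=YRYG B=YOYB
After move 3 (F'): F=WWRG U=WBBB R=RRYR D=GOYG L=GOOW
After move 4 (U'): U=BBWB F=GORG R=WWYR B=RRYB L=YOOW
Query: L face = YOOW

Answer: Y O O W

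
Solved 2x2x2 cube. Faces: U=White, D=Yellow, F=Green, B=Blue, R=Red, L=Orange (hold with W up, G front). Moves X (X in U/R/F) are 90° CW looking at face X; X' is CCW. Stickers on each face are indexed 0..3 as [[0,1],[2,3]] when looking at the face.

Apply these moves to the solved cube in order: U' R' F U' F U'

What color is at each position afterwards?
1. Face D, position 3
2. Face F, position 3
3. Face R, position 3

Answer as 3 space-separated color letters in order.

Answer: G Y R

Derivation:
After move 1 (U'): U=WWWW F=OOGG R=GGRR B=RRBB L=BBOO
After move 2 (R'): R=GRGR U=WBWR F=OWGW D=YOYG B=YRYB
After move 3 (F): F=GOWW U=WBOB R=WRRR D=GGYG L=BYOO
After move 4 (U'): U=BBWO F=BYWW R=GORR B=WRYB L=YROO
After move 5 (F): F=WBWY U=BBOR R=WOOR D=RGYG L=YGOG
After move 6 (U'): U=BRBO F=YGWY R=WBOR B=WOYB L=WROG
Query 1: D[3] = G
Query 2: F[3] = Y
Query 3: R[3] = R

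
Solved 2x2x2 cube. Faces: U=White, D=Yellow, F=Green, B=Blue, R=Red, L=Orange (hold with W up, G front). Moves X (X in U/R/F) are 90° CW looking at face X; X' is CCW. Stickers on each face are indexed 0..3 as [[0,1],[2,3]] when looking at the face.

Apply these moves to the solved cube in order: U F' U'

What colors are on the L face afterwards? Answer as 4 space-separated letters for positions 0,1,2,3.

Answer: O O O W

Derivation:
After move 1 (U): U=WWWW F=RRGG R=BBRR B=OOBB L=GGOO
After move 2 (F'): F=RGRG U=WWBR R=YBYR D=GOYY L=GWOW
After move 3 (U'): U=WRWB F=GWRG R=RGYR B=YBBB L=OOOW
Query: L face = OOOW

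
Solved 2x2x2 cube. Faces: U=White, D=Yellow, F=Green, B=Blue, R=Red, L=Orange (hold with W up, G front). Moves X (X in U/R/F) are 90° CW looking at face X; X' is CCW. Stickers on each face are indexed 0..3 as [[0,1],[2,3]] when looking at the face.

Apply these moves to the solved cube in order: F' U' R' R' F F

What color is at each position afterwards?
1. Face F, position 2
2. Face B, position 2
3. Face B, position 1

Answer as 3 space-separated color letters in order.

After move 1 (F'): F=GGGG U=WWRR R=YRYR D=OOYY L=OWOW
After move 2 (U'): U=WRWR F=OWGG R=GGYR B=YRBB L=BBOW
After move 3 (R'): R=GRGY U=WBWY F=ORGR D=OWYG B=YROB
After move 4 (R'): R=RYGG U=WOWY F=OBGY D=ORYR B=GRWB
After move 5 (F): F=GOYB U=WOWB R=WYYG D=GRYR L=BOOR
After move 6 (F): F=YGBO U=WORO R=WYBG D=YWYR L=BGOR
Query 1: F[2] = B
Query 2: B[2] = W
Query 3: B[1] = R

Answer: B W R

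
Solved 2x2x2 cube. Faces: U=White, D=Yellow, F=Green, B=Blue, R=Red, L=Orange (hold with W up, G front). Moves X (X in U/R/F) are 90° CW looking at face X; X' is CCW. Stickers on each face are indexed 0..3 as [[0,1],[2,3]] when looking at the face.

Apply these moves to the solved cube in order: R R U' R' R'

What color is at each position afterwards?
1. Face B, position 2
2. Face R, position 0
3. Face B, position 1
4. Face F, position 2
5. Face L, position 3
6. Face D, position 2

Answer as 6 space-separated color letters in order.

After move 1 (R): R=RRRR U=WGWG F=GYGY D=YBYB B=WBWB
After move 2 (R): R=RRRR U=WYWY F=GBGB D=YWYW B=GBGB
After move 3 (U'): U=YYWW F=OOGB R=GBRR B=RRGB L=GBOO
After move 4 (R'): R=BRGR U=YGWR F=OYGW D=YOYB B=WRWB
After move 5 (R'): R=RRBG U=YWWW F=OGGR D=YYYW B=BROB
Query 1: B[2] = O
Query 2: R[0] = R
Query 3: B[1] = R
Query 4: F[2] = G
Query 5: L[3] = O
Query 6: D[2] = Y

Answer: O R R G O Y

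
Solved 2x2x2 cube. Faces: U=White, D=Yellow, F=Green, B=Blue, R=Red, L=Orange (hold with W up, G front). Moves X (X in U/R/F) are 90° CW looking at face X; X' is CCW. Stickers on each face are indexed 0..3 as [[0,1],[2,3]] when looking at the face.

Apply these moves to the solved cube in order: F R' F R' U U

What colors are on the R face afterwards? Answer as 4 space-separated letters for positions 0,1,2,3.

After move 1 (F): F=GGGG U=WWOO R=WRWR D=RRYY L=OYOY
After move 2 (R'): R=RRWW U=WBOB F=GWGO D=RGYG B=YBRB
After move 3 (F): F=GGOW U=WBYY R=ORBW D=WRYG L=OROG
After move 4 (R'): R=RWOB U=WRYY F=GBOY D=WGYW B=GBRB
After move 5 (U): U=YWYR F=RWOY R=GBOB B=ORRB L=GBOG
After move 6 (U): U=YYRW F=GBOY R=OROB B=GBRB L=RWOG
Query: R face = OROB

Answer: O R O B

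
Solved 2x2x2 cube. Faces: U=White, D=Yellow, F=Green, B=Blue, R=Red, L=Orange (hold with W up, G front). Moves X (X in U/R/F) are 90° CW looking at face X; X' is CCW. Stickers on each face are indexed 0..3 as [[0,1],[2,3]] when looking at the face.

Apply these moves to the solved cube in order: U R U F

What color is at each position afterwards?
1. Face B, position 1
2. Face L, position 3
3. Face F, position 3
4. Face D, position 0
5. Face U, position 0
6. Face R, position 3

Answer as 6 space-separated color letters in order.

After move 1 (U): U=WWWW F=RRGG R=BBRR B=OOBB L=GGOO
After move 2 (R): R=RBRB U=WRWG F=RYGY D=YBYO B=WOWB
After move 3 (U): U=WWGR F=RBGY R=WORB B=GGWB L=RYOO
After move 4 (F): F=GRYB U=WWOY R=GORB D=RWYO L=RYOB
Query 1: B[1] = G
Query 2: L[3] = B
Query 3: F[3] = B
Query 4: D[0] = R
Query 5: U[0] = W
Query 6: R[3] = B

Answer: G B B R W B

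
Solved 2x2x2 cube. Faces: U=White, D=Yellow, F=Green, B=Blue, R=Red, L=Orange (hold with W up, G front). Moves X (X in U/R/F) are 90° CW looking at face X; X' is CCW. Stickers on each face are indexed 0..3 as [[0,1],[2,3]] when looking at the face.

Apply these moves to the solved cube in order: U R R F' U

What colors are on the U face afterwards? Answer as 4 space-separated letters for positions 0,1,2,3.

Answer: R W B Y

Derivation:
After move 1 (U): U=WWWW F=RRGG R=BBRR B=OOBB L=GGOO
After move 2 (R): R=RBRB U=WRWG F=RYGY D=YBYO B=WOWB
After move 3 (R): R=RRBB U=WYWY F=RBGO D=YWYW B=GORB
After move 4 (F'): F=BORG U=WYRB R=WRYB D=GOYW L=GYOW
After move 5 (U): U=RWBY F=WRRG R=GOYB B=GYRB L=BOOW
Query: U face = RWBY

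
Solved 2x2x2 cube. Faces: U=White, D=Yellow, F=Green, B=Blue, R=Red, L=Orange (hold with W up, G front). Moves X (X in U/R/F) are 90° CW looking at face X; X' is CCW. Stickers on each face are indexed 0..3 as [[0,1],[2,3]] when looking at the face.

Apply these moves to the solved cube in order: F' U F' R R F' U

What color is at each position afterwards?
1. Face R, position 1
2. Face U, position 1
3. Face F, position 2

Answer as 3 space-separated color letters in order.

After move 1 (F'): F=GGGG U=WWRR R=YRYR D=OOYY L=OWOW
After move 2 (U): U=RWRW F=YRGG R=BBYR B=OWBB L=GGOW
After move 3 (F'): F=RGYG U=RWBY R=OBOR D=GWYY L=GWOR
After move 4 (R): R=OORB U=RGBG F=RWYY D=GBYO B=YWWB
After move 5 (R): R=ROBO U=RWBY F=RBYO D=GWYY B=GWGB
After move 6 (F'): F=BORY U=RWRB R=WOGO D=WRYY L=GYOB
After move 7 (U): U=RRBW F=WORY R=GWGO B=GYGB L=BOOB
Query 1: R[1] = W
Query 2: U[1] = R
Query 3: F[2] = R

Answer: W R R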